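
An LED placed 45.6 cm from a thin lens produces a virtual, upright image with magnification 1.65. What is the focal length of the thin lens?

m = −d_i/d_o ⇒ d_i = −m·d_o = −(+1.65)·(45.6) = -75.24 cm.
1/f = 1/d_o + 1/d_i = 1/(45.6) + 1/(-75.24) = 0.008639, so f = 116 cm.
Since f is positive, the thin lens is converging.

f = 116 cm (converging)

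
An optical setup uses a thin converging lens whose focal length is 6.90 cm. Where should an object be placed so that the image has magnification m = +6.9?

5.90 cm

m = −d_i/d_o ⇒ d_i = −m·d_o.
1/f = 1/d_o + 1/d_i = 1/d_o − 1/(m·d_o) = (1 − 1/m)/d_o, so d_o = f(1 − 1/m) = (6.900)(1 − 1/(+6.9)) = 5.90 cm.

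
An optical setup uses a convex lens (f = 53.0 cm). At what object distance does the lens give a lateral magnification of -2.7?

m = −d_i/d_o ⇒ d_i = −m·d_o.
1/f = 1/d_o + 1/d_i = 1/d_o − 1/(m·d_o) = (1 − 1/m)/d_o, so d_o = f(1 − 1/m) = (53.00)(1 − 1/(-2.7)) = 72.6 cm.

72.6 cm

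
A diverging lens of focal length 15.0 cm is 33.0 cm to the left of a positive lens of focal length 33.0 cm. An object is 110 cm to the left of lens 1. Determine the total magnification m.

m = -0.300

f₁ = −15.0 cm (diverging).
Lens 1: 1/d_i1 = 1/(-15.0) − 1/(110) = -0.07576, so d_i1 = -13.20 cm; m₁ = −d_i1/d_o1 = +0.1200.
d_o2 = 33.0 − (-13.20) = 46.20 cm.
Lens 2: 1/d_i2 = 1/(33.0) − 1/(46.20) = 0.008658, so d_i2 = 115.5 cm; m₂ = −d_i2/d_o2 = -2.500.
m = m₁·m₂ = (+0.1200)(-2.500) = -0.300.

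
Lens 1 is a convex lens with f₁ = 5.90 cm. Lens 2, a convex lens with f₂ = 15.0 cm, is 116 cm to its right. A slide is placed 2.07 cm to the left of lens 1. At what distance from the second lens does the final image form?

Lens 1: 1/d_i1 = 1/f₁ − 1/d_o1 = 1/(5.90) − 1/(2.07) = -0.3136, so d_i1 = -3.189 cm.
The intermediate image is 3.189 cm to the left of lens 1 (virtual), which is 116 − (-3.189) = 119.2 cm to the left of lens 2, so d_o2 = +119.2 cm.
Lens 2: 1/d_i2 = 1/f₂ − 1/d_o2 = 1/(15.0) − 1/(119.2) = 0.05828, so d_i2 = 17.2 cm.
The final image is real, 17.2 cm to the right of lens 2 (overall magnification ≈ -0.22).

17.2 cm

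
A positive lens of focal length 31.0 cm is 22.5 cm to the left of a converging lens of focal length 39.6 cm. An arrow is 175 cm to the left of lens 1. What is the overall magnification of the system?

m = -0.156

Lens 1: 1/d_i1 = 1/(31.0) − 1/(175) = 0.02654, so d_i1 = 37.67 cm; m₁ = −d_i1/d_o1 = -0.2153.
d_o2 = 22.5 − (37.67) = -15.17 cm (virtual object).
Lens 2: 1/d_i2 = 1/(39.6) − 1/(-15.17) = 0.09117, so d_i2 = 10.97 cm; m₂ = −d_i2/d_o2 = +0.7230.
m = m₁·m₂ = (-0.2153)(+0.7230) = -0.156.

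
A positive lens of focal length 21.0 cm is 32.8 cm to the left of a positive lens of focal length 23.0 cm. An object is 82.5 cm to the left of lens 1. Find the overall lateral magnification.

m = -0.428

Lens 1: 1/d_i1 = 1/(21.0) − 1/(82.5) = 0.03550, so d_i1 = 28.17 cm; m₁ = −d_i1/d_o1 = -0.3415.
d_o2 = 32.8 − (28.17) = 4.630 cm.
Lens 2: 1/d_i2 = 1/(23.0) − 1/(4.630) = -0.1725, so d_i2 = -5.797 cm; m₂ = −d_i2/d_o2 = +1.252.
m = m₁·m₂ = (-0.3415)(+1.252) = -0.428.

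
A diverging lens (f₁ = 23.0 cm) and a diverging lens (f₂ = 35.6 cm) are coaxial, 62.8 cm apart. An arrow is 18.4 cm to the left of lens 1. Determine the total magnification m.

m = +0.182

f₁ = −23.0 cm (diverging).
Lens 1: 1/d_i1 = 1/(-23.0) − 1/(18.4) = -0.09783, so d_i1 = -10.22 cm; m₁ = −d_i1/d_o1 = +0.5554.
d_o2 = 62.8 − (-10.22) = 73.02 cm.
f₂ = −35.6 cm (diverging).
Lens 2: 1/d_i2 = 1/(-35.6) − 1/(73.02) = -0.04178, so d_i2 = -23.93 cm; m₂ = −d_i2/d_o2 = +0.3277.
m = m₁·m₂ = (+0.5554)(+0.3277) = +0.182.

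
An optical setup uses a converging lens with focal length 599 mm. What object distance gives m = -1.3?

1060 mm

m = −d_i/d_o ⇒ d_i = −m·d_o.
1/f = 1/d_o + 1/d_i = 1/d_o − 1/(m·d_o) = (1 − 1/m)/d_o, so d_o = f(1 − 1/m) = (599.0)(1 − 1/(-1.3)) = 1060 mm.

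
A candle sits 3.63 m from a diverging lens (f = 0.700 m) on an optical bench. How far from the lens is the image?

0.587 m

For a diverging lens, f = -0.700 m.
Lens equation: 1/d_i = 1/f − 1/d_o = 1/(-0.7000) − 1/(3.63) = -1.429 − 0.2755 = -1.704, so d_i = -0.587 m.
The image is virtual, upright and reduced, on the same side as the object.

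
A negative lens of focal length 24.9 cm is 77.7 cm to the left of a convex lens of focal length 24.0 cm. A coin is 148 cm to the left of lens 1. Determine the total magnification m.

f₁ = −24.9 cm (diverging).
Lens 1: 1/d_i1 = 1/(-24.9) − 1/(148) = -0.04692, so d_i1 = -21.31 cm; m₁ = −d_i1/d_o1 = +0.1440.
d_o2 = 77.7 − (-21.31) = 99.01 cm.
Lens 2: 1/d_i2 = 1/(24.0) − 1/(99.01) = 0.03157, so d_i2 = 31.68 cm; m₂ = −d_i2/d_o2 = -0.3200.
m = m₁·m₂ = (+0.1440)(-0.3200) = -0.0461.

m = -0.0461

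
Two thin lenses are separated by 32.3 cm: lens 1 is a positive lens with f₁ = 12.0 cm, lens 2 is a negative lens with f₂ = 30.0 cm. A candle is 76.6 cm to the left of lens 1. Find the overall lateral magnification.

m = -0.116

Lens 1: 1/d_i1 = 1/(12.0) − 1/(76.6) = 0.07028, so d_i1 = 14.23 cm; m₁ = −d_i1/d_o1 = -0.1858.
d_o2 = 32.3 − (14.23) = 18.07 cm.
f₂ = −30.0 cm (diverging).
Lens 2: 1/d_i2 = 1/(-30.0) − 1/(18.07) = -0.08867, so d_i2 = -11.28 cm; m₂ = −d_i2/d_o2 = +0.6241.
m = m₁·m₂ = (-0.1858)(+0.6241) = -0.116.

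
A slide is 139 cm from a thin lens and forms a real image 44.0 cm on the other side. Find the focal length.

f = 33.4 cm (converging)

Real image ⇒ d_i = +44.0 cm.
1/f = 1/d_o + 1/d_i = 1/(139) + 1/(44.0) = 0.02992, so f = 33.4 cm.
Since f is positive, the thin lens is converging.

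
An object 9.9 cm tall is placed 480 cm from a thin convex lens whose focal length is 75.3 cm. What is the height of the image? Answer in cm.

1.84 cm

1/d_i = 1/f − 1/d_o = 1/(75.30) − 1/(480) = 0.01120, so d_i = 89.31 cm.
m = −d_i/d_o = -0.1861.
|h_i| = |m|·h_o = 0.1861 × 9.9 = 1.84 cm. The image is real, inverted and reduced, on the far side of the lens.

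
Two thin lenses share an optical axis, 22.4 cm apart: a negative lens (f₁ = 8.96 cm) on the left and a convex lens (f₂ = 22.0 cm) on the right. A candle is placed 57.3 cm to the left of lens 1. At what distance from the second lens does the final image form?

Lens 1 is diverging, so f₁ = −8.96 cm.
Lens 1: 1/d_i1 = 1/f₁ − 1/d_o1 = 1/(-8.96) − 1/(57.3) = -0.1291, so d_i1 = -7.748 cm.
The intermediate image is 7.748 cm to the left of lens 1 (virtual), which is 22.4 − (-7.748) = 30.15 cm to the left of lens 2, so d_o2 = +30.15 cm.
Lens 2: 1/d_i2 = 1/f₂ − 1/d_o2 = 1/(22.0) − 1/(30.15) = 0.01229, so d_i2 = 81.4 cm.
The final image is real, 81.4 cm to the right of lens 2 (overall magnification ≈ -0.37).

81.4 cm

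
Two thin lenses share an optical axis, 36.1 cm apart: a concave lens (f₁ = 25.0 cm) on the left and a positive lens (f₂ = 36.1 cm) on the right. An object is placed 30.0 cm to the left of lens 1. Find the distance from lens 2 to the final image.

Lens 1 is diverging, so f₁ = −25.0 cm.
Lens 1: 1/d_i1 = 1/f₁ − 1/d_o1 = 1/(-25.0) − 1/(30.0) = -0.07333, so d_i1 = -13.64 cm.
The intermediate image is 13.64 cm to the left of lens 1 (virtual), which is 36.1 − (-13.64) = 49.74 cm to the left of lens 2, so d_o2 = +49.74 cm.
Lens 2: 1/d_i2 = 1/f₂ − 1/d_o2 = 1/(36.1) − 1/(49.74) = 0.007596, so d_i2 = 132 cm.
The final image is real, 132 cm to the right of lens 2 (overall magnification ≈ -1.2).

132 cm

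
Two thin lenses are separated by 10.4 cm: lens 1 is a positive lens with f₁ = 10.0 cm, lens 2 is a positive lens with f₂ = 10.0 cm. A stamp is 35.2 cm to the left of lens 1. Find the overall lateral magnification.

m = -0.292

Lens 1: 1/d_i1 = 1/(10.0) − 1/(35.2) = 0.07159, so d_i1 = 13.97 cm; m₁ = −d_i1/d_o1 = -0.3969.
d_o2 = 10.4 − (13.97) = -3.570 cm (virtual object).
Lens 2: 1/d_i2 = 1/(10.0) − 1/(-3.570) = 0.3801, so d_i2 = 2.631 cm; m₂ = −d_i2/d_o2 = +0.7369.
m = m₁·m₂ = (-0.3969)(+0.7369) = -0.292.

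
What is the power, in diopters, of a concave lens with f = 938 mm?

P = -1.07 D

For a concave lens, f = −938 mm.
f = -93.8 cm = -0.938 m.
P = 1/f = 1/(-0.938 m) = -1.07 D.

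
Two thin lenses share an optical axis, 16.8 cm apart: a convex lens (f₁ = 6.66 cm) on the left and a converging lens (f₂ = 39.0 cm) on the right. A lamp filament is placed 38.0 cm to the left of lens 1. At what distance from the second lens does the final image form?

Lens 1: 1/d_i1 = 1/f₁ − 1/d_o1 = 1/(6.66) − 1/(38.0) = 0.1238, so d_i1 = 8.075 cm.
The intermediate image is 8.075 cm to the right of lens 1, which is 16.8 − (8.075) = 8.725 cm to the left of lens 2, so d_o2 = +8.725 cm.
Lens 2: 1/d_i2 = 1/f₂ − 1/d_o2 = 1/(39.0) − 1/(8.725) = -0.08897, so d_i2 = -11.2 cm.
The final image is virtual, 11.2 cm to the left of lens 2 (overall magnification ≈ -0.27).

11.2 cm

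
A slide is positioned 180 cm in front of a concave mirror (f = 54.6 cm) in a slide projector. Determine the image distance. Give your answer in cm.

Mirror equation: 1/q = 1/f − 1/p = 1/(54.60) − 1/(180) = 0.01832 − 0.005556 = 0.01276, so q = 78.4 cm.
The image is real, inverted and reduced, in front of the mirror.

78.4 cm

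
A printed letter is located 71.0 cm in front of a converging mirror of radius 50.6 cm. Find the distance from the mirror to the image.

f = R/2 = 50.6/2 = 25.30 cm.
Mirror equation: 1/d_i = 1/f − 1/d_o = 1/(25.30) − 1/(71.0) = 0.03953 − 0.01408 = 0.02544, so d_i = 39.3 cm.
The image is real, inverted and reduced, in front of the mirror.

39.3 cm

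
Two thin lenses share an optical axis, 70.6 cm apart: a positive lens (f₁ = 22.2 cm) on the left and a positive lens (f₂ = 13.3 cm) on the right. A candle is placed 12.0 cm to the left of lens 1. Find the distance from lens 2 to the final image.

15.4 cm

Lens 1: 1/d_i1 = 1/f₁ − 1/d_o1 = 1/(22.2) − 1/(12.0) = -0.03829, so d_i1 = -26.12 cm.
The intermediate image is 26.12 cm to the left of lens 1 (virtual), which is 70.6 − (-26.12) = 96.72 cm to the left of lens 2, so d_o2 = +96.72 cm.
Lens 2: 1/d_i2 = 1/f₂ − 1/d_o2 = 1/(13.3) − 1/(96.72) = 0.06485, so d_i2 = 15.4 cm.
The final image is real, 15.4 cm to the right of lens 2 (overall magnification ≈ -0.35).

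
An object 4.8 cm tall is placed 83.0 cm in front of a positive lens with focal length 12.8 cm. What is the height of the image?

1/d_i = 1/f − 1/d_o = 1/(12.80) − 1/(83.0) = 0.06608, so d_i = 15.13 cm.
m = −d_i/d_o = -0.1823.
|h_i| = |m|·h_o = 0.1823 × 4.8 = 0.875 cm. The image is real, inverted and reduced, on the far side of the lens.

0.875 cm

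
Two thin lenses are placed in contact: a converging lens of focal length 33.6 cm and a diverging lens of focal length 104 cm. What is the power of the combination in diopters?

P₁ = 1/f₁ = 1/(0.336 m) = +2.976 D; P₂ = 1/f₂ = 1/(-1.04 m) = -0.9615 D.
For thin lenses in contact, P = P₁ + P₂ = (+2.976) + (-0.9615) = +2.01 D.

P = +2.01 D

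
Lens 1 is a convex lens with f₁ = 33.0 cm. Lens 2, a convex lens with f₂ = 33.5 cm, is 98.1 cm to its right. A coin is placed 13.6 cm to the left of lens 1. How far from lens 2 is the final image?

46.3 cm

Lens 1: 1/d_i1 = 1/f₁ − 1/d_o1 = 1/(33.0) − 1/(13.6) = -0.04323, so d_i1 = -23.13 cm.
The intermediate image is 23.13 cm to the left of lens 1 (virtual), which is 98.1 − (-23.13) = 121.2 cm to the left of lens 2, so d_o2 = +121.2 cm.
Lens 2: 1/d_i2 = 1/f₂ − 1/d_o2 = 1/(33.5) − 1/(121.2) = 0.02160, so d_i2 = 46.3 cm.
The final image is real, 46.3 cm to the right of lens 2 (overall magnification ≈ -0.65).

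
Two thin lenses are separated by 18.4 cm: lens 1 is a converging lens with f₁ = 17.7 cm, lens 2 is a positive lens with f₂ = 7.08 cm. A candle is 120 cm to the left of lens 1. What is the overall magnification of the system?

Lens 1: 1/d_i1 = 1/(17.7) − 1/(120) = 0.04816, so d_i1 = 20.76 cm; m₁ = −d_i1/d_o1 = -0.1730.
d_o2 = 18.4 − (20.76) = -2.360 cm (virtual object).
Lens 2: 1/d_i2 = 1/(7.08) − 1/(-2.360) = 0.5650, so d_i2 = 1.770 cm; m₂ = −d_i2/d_o2 = +0.7500.
m = m₁·m₂ = (-0.1730)(+0.7500) = -0.130.

m = -0.130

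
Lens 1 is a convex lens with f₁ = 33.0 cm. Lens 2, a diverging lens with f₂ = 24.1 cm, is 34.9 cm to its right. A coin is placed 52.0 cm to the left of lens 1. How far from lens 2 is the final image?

Lens 1: 1/d_i1 = 1/f₁ − 1/d_o1 = 1/(33.0) − 1/(52.0) = 0.01107, so d_i1 = 90.32 cm.
The intermediate image is 90.32 cm to the right of lens 1, which lies 55.42 cm to the right of lens 2 — a virtual object — so d_o2 = −55.42 cm.
Lens 2 is diverging, so f₂ = −24.1 cm.
Lens 2: 1/d_i2 = 1/f₂ − 1/d_o2 = 1/(-24.1) − 1/(-55.42) = -0.02345, so d_i2 = -42.6 cm.
The final image is virtual, 42.6 cm to the left of lens 2 (overall magnification ≈ 1.3).

42.6 cm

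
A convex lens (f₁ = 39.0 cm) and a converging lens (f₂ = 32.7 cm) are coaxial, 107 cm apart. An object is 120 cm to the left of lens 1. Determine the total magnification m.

m = +0.953

Lens 1: 1/d_i1 = 1/(39.0) − 1/(120) = 0.01731, so d_i1 = 57.78 cm; m₁ = −d_i1/d_o1 = -0.4815.
d_o2 = 107 − (57.78) = 49.22 cm.
Lens 2: 1/d_i2 = 1/(32.7) − 1/(49.22) = 0.01026, so d_i2 = 97.43 cm; m₂ = −d_i2/d_o2 = -1.979.
m = m₁·m₂ = (-0.4815)(-1.979) = +0.953.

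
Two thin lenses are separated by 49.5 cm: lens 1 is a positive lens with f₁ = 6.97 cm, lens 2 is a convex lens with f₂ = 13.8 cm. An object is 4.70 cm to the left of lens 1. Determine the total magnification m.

m = -0.845

Lens 1: 1/d_i1 = 1/(6.97) − 1/(4.70) = -0.06929, so d_i1 = -14.43 cm; m₁ = −d_i1/d_o1 = +3.070.
d_o2 = 49.5 − (-14.43) = 63.93 cm.
Lens 2: 1/d_i2 = 1/(13.8) − 1/(63.93) = 0.05682, so d_i2 = 17.60 cm; m₂ = −d_i2/d_o2 = -0.2753.
m = m₁·m₂ = (+3.070)(-0.2753) = -0.845.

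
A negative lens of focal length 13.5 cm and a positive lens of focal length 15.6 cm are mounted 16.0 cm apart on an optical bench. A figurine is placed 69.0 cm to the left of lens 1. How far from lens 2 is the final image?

36.4 cm

Lens 1 is diverging, so f₁ = −13.5 cm.
Lens 1: 1/d_i1 = 1/f₁ − 1/d_o1 = 1/(-13.5) − 1/(69.0) = -0.08857, so d_i1 = -11.29 cm.
The intermediate image is 11.29 cm to the left of lens 1 (virtual), which is 16.0 − (-11.29) = 27.29 cm to the left of lens 2, so d_o2 = +27.29 cm.
Lens 2: 1/d_i2 = 1/f₂ − 1/d_o2 = 1/(15.6) − 1/(27.29) = 0.02746, so d_i2 = 36.4 cm.
The final image is real, 36.4 cm to the right of lens 2 (overall magnification ≈ -0.22).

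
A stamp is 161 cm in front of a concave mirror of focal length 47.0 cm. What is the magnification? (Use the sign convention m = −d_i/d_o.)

1/d_i = 1/f − 1/d_o = 1/(47.00) − 1/(161) = 0.01507, so d_i = 66.38 cm.
m = −d_i/d_o = −(66.38)/(161) = -0.412.
The image is real, inverted and reduced, in front of the mirror.

m = -0.412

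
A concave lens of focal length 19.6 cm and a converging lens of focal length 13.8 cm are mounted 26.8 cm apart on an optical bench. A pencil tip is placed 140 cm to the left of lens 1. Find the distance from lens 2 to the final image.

20.1 cm

Lens 1 is diverging, so f₁ = −19.6 cm.
Lens 1: 1/d_i1 = 1/f₁ − 1/d_o1 = 1/(-19.6) − 1/(140) = -0.05816, so d_i1 = -17.19 cm.
The intermediate image is 17.19 cm to the left of lens 1 (virtual), which is 26.8 − (-17.19) = 43.99 cm to the left of lens 2, so d_o2 = +43.99 cm.
Lens 2: 1/d_i2 = 1/f₂ − 1/d_o2 = 1/(13.8) − 1/(43.99) = 0.04973, so d_i2 = 20.1 cm.
The final image is real, 20.1 cm to the right of lens 2 (overall magnification ≈ -0.056).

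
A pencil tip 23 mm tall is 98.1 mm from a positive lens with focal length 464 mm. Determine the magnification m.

m = +1.27

1/d_i = 1/f − 1/d_o = 1/(464.0) − 1/(98.1) = -0.008039, so d_i = -124.4 mm.
m = −d_i/d_o = −(-124.4)/(98.1) = +1.27.
The image is virtual, upright and enlarged, on the same side as the object.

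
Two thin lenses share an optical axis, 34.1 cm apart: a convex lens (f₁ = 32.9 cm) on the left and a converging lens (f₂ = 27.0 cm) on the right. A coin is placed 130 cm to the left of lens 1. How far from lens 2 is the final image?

7.27 cm

Lens 1: 1/d_i1 = 1/f₁ − 1/d_o1 = 1/(32.9) − 1/(130) = 0.02270, so d_i1 = 44.05 cm.
The intermediate image is 44.05 cm to the right of lens 1, which lies 9.950 cm to the right of lens 2 — a virtual object — so d_o2 = −9.950 cm.
Lens 2: 1/d_i2 = 1/f₂ − 1/d_o2 = 1/(27.0) − 1/(-9.950) = 0.1375, so d_i2 = 7.27 cm.
The final image is real, 7.27 cm to the right of lens 2 (overall magnification ≈ -0.25).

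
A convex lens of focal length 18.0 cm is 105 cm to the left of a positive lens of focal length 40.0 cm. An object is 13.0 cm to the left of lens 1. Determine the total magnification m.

Lens 1: 1/d_i1 = 1/(18.0) − 1/(13.0) = -0.02137, so d_i1 = -46.80 cm; m₁ = −d_i1/d_o1 = +3.600.
d_o2 = 105 − (-46.80) = 151.8 cm.
Lens 2: 1/d_i2 = 1/(40.0) − 1/(151.8) = 0.01841, so d_i2 = 54.31 cm; m₂ = −d_i2/d_o2 = -0.3578.
m = m₁·m₂ = (+3.600)(-0.3578) = -1.29.

m = -1.29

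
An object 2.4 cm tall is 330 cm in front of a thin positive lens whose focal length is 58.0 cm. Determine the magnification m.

m = -0.213

1/d_i = 1/f − 1/d_o = 1/(58.00) − 1/(330) = 0.01421, so d_i = 70.37 cm.
m = −d_i/d_o = −(70.37)/(330) = -0.213.
The image is real, inverted and reduced, on the far side of the lens.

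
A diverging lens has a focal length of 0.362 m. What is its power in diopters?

P = -2.76 D

For a diverging lens, f = −0.362 m.
P = 1/f = 1/(-0.362 m) = -2.76 D.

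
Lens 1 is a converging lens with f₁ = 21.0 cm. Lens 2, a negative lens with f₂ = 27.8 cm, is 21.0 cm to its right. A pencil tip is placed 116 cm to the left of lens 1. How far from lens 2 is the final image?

5.57 cm

Lens 1: 1/d_i1 = 1/f₁ − 1/d_o1 = 1/(21.0) − 1/(116) = 0.03900, so d_i1 = 25.64 cm.
The intermediate image is 25.64 cm to the right of lens 1, which lies 4.640 cm to the right of lens 2 — a virtual object — so d_o2 = −4.640 cm.
Lens 2 is diverging, so f₂ = −27.8 cm.
Lens 2: 1/d_i2 = 1/f₂ − 1/d_o2 = 1/(-27.8) − 1/(-4.640) = 0.1795, so d_i2 = 5.57 cm.
The final image is real, 5.57 cm to the right of lens 2 (overall magnification ≈ -0.27).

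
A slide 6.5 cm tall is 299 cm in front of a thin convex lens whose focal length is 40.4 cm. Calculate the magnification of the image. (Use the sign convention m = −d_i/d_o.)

m = -0.156

1/d_i = 1/f − 1/d_o = 1/(40.40) − 1/(299) = 0.02141, so d_i = 46.71 cm.
m = −d_i/d_o = −(46.71)/(299) = -0.156.
The image is real, inverted and reduced, on the far side of the lens.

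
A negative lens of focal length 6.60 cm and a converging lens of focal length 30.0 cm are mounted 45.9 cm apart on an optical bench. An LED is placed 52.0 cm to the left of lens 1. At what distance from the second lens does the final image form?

Lens 1 is diverging, so f₁ = −6.60 cm.
Lens 1: 1/d_i1 = 1/f₁ − 1/d_o1 = 1/(-6.60) − 1/(52.0) = -0.1707, so d_i1 = -5.857 cm.
The intermediate image is 5.857 cm to the left of lens 1 (virtual), which is 45.9 − (-5.857) = 51.76 cm to the left of lens 2, so d_o2 = +51.76 cm.
Lens 2: 1/d_i2 = 1/f₂ − 1/d_o2 = 1/(30.0) − 1/(51.76) = 0.01401, so d_i2 = 71.4 cm.
The final image is real, 71.4 cm to the right of lens 2 (overall magnification ≈ -0.16).

71.4 cm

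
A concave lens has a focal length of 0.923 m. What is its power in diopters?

P = -1.08 D

For a concave lens, f = −0.923 m.
P = 1/f = 1/(-0.923 m) = -1.08 D.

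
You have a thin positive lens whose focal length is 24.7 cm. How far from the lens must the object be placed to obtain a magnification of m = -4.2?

30.6 cm

m = −d_i/d_o ⇒ d_i = −m·d_o.
1/f = 1/d_o + 1/d_i = 1/d_o − 1/(m·d_o) = (1 − 1/m)/d_o, so d_o = f(1 − 1/m) = (24.70)(1 − 1/(-4.2)) = 30.6 cm.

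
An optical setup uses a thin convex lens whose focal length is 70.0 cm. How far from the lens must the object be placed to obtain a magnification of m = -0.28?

320 cm

m = −d_i/d_o ⇒ d_i = −m·d_o.
1/f = 1/d_o + 1/d_i = 1/d_o − 1/(m·d_o) = (1 − 1/m)/d_o, so d_o = f(1 − 1/m) = (70.00)(1 − 1/(-0.28)) = 320 cm.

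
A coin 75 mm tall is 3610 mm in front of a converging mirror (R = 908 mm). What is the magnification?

f = R/2 = 908/2 = 454.0 mm.
1/d_i = 1/f − 1/d_o = 1/(454.0) − 1/(3610) = 0.001926, so d_i = 519.3 mm.
m = −d_i/d_o = −(519.3)/(3610) = -0.144.
The image is real, inverted and reduced, in front of the mirror.

m = -0.144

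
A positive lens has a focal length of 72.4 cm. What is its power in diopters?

P = +1.38 D

f = 72.4 cm = 0.724 m.
P = 1/f = 1/(0.724 m) = +1.38 D.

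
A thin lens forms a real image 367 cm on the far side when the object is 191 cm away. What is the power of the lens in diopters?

d_i = +367 cm.
1/f = 1/d_o + 1/d_i = 1/(191) + 1/(367) = 0.007960 cm⁻¹.
f = 125.6 cm = 1.256 m, so P = 1/f = +0.796 D.

P = +0.796 D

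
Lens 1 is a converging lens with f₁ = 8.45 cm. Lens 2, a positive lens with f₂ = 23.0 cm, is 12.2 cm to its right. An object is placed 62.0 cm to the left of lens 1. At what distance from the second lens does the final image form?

Lens 1: 1/d_i1 = 1/f₁ − 1/d_o1 = 1/(8.45) − 1/(62.0) = 0.1022, so d_i1 = 9.783 cm.
The intermediate image is 9.783 cm to the right of lens 1, which is 12.2 − (9.783) = 2.417 cm to the left of lens 2, so d_o2 = +2.417 cm.
Lens 2: 1/d_i2 = 1/f₂ − 1/d_o2 = 1/(23.0) − 1/(2.417) = -0.3703, so d_i2 = -2.70 cm.
The final image is virtual, 2.70 cm to the left of lens 2 (overall magnification ≈ -0.18).

2.70 cm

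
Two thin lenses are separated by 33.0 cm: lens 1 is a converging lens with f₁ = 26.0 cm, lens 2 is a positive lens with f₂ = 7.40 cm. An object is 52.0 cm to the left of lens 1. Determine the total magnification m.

m = -0.280

Lens 1: 1/d_i1 = 1/(26.0) − 1/(52.0) = 0.01923, so d_i1 = 52.00 cm; m₁ = −d_i1/d_o1 = -1.000.
d_o2 = 33.0 − (52.00) = -19.00 cm (virtual object).
Lens 2: 1/d_i2 = 1/(7.40) − 1/(-19.00) = 0.1878, so d_i2 = 5.326 cm; m₂ = −d_i2/d_o2 = +0.2803.
m = m₁·m₂ = (-1.000)(+0.2803) = -0.280.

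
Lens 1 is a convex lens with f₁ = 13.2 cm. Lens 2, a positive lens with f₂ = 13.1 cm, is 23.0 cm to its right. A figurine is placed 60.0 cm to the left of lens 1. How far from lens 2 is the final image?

Lens 1: 1/d_i1 = 1/f₁ − 1/d_o1 = 1/(13.2) − 1/(60.0) = 0.05909, so d_i1 = 16.92 cm.
The intermediate image is 16.92 cm to the right of lens 1, which is 23.0 − (16.92) = 6.080 cm to the left of lens 2, so d_o2 = +6.080 cm.
Lens 2: 1/d_i2 = 1/f₂ − 1/d_o2 = 1/(13.1) − 1/(6.080) = -0.08814, so d_i2 = -11.3 cm.
The final image is virtual, 11.3 cm to the left of lens 2 (overall magnification ≈ -0.53).

11.3 cm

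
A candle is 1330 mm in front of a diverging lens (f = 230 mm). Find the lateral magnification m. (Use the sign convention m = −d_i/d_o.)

m = +0.147

For a diverging lens, f = -230 mm.
1/d_i = 1/f − 1/d_o = 1/(-230.0) − 1/(1330) = -0.005100, so d_i = -196.1 mm.
m = −d_i/d_o = −(-196.1)/(1330) = +0.147.
The image is virtual, upright and reduced, on the same side as the object.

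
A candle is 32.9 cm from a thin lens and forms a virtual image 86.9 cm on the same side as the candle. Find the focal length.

f = 52.9 cm (converging)

Virtual image ⇒ d_i = −86.9 cm.
1/f = 1/d_o + 1/d_i = 1/(32.9) + 1/(-86.9) = 0.01889, so f = 52.9 cm.
Since f is positive, the thin lens is converging.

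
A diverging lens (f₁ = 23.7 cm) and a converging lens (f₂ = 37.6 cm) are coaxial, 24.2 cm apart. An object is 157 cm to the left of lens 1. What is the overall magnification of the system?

f₁ = −23.7 cm (diverging).
Lens 1: 1/d_i1 = 1/(-23.7) − 1/(157) = -0.04856, so d_i1 = -20.59 cm; m₁ = −d_i1/d_o1 = +0.1311.
d_o2 = 24.2 − (-20.59) = 44.79 cm.
Lens 2: 1/d_i2 = 1/(37.6) − 1/(44.79) = 0.004269, so d_i2 = 234.2 cm; m₂ = −d_i2/d_o2 = -5.229.
m = m₁·m₂ = (+0.1311)(-5.229) = -0.686.

m = -0.686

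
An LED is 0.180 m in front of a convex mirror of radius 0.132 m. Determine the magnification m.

m = +0.268

f = R/2 = 0.132/2 = 0.06600 m; for a convex mirror, f = -0.06600 m.
1/d_i = 1/f − 1/d_o = 1/(-0.06600) − 1/(0.180) = -20.71, so d_i = -0.04829 m.
m = −d_i/d_o = −(-0.04829)/(0.180) = +0.268.
The image is virtual, upright and reduced, behind the mirror.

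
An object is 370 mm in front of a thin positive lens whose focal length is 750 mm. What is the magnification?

m = +1.97

1/d_i = 1/f − 1/d_o = 1/(750.0) − 1/(370) = -0.001369, so d_i = -730.3 mm.
m = −d_i/d_o = −(-730.3)/(370) = +1.97.
The image is virtual, upright and enlarged, on the same side as the object.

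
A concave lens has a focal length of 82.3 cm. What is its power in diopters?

For a concave lens, f = −82.3 cm.
f = -82.3 cm = -0.823 m.
P = 1/f = 1/(-0.823 m) = -1.22 D.

P = -1.22 D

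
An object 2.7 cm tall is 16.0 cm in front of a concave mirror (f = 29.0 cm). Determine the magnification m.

m = +2.23

1/d_i = 1/f − 1/d_o = 1/(29.00) − 1/(16.0) = -0.02802, so d_i = -35.69 cm.
m = −d_i/d_o = −(-35.69)/(16.0) = +2.23.
The image is virtual, upright and enlarged, behind the mirror.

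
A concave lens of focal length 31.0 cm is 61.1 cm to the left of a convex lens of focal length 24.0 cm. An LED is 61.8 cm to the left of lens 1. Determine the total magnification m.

m = -0.139

f₁ = −31.0 cm (diverging).
Lens 1: 1/d_i1 = 1/(-31.0) − 1/(61.8) = -0.04844, so d_i1 = -20.64 cm; m₁ = −d_i1/d_o1 = +0.3340.
d_o2 = 61.1 − (-20.64) = 81.74 cm.
Lens 2: 1/d_i2 = 1/(24.0) − 1/(81.74) = 0.02943, so d_i2 = 33.98 cm; m₂ = −d_i2/d_o2 = -0.4157.
m = m₁·m₂ = (+0.3340)(-0.4157) = -0.139.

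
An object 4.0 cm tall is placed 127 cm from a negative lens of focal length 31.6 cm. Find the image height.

0.797 cm

For a negative lens, f = -31.6 cm.
1/d_i = 1/f − 1/d_o = 1/(-31.60) − 1/(127) = -0.03952, so d_i = -25.30 cm.
m = −d_i/d_o = +0.1992.
|h_i| = |m|·h_o = 0.1992 × 4.0 = 0.797 cm. The image is virtual, upright and reduced, on the same side as the object.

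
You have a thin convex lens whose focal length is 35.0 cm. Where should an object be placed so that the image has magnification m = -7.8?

m = −d_i/d_o ⇒ d_i = −m·d_o.
1/f = 1/d_o + 1/d_i = 1/d_o − 1/(m·d_o) = (1 − 1/m)/d_o, so d_o = f(1 − 1/m) = (35.00)(1 − 1/(-7.8)) = 39.5 cm.

39.5 cm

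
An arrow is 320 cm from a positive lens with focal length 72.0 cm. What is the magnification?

m = -0.290

1/d_i = 1/f − 1/d_o = 1/(72.00) − 1/(320) = 0.01076, so d_i = 92.90 cm.
m = −d_i/d_o = −(92.90)/(320) = -0.290.
The image is real, inverted and reduced, on the far side of the lens.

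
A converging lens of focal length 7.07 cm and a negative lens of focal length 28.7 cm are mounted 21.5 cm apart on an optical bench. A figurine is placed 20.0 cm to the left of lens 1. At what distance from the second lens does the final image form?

Lens 1: 1/d_i1 = 1/f₁ − 1/d_o1 = 1/(7.07) − 1/(20.0) = 0.09144, so d_i1 = 10.94 cm.
The intermediate image is 10.94 cm to the right of lens 1, which is 21.5 − (10.94) = 10.56 cm to the left of lens 2, so d_o2 = +10.56 cm.
Lens 2 is diverging, so f₂ = −28.7 cm.
Lens 2: 1/d_i2 = 1/f₂ − 1/d_o2 = 1/(-28.7) − 1/(10.56) = -0.1295, so d_i2 = -7.72 cm.
The final image is virtual, 7.72 cm to the left of lens 2 (overall magnification ≈ -0.40).

7.72 cm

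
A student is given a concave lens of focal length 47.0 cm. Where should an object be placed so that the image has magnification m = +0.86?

For a concave lens, f = -47.0 cm.
m = −d_i/d_o ⇒ d_i = −m·d_o.
1/f = 1/d_o + 1/d_i = 1/d_o − 1/(m·d_o) = (1 − 1/m)/d_o, so d_o = f(1 − 1/m) = (-47.00)(1 − 1/(+0.86)) = 7.65 cm.

7.65 cm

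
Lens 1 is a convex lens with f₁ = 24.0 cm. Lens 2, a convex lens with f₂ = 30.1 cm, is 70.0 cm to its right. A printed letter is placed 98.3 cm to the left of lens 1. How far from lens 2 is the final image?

141 cm

Lens 1: 1/d_i1 = 1/f₁ − 1/d_o1 = 1/(24.0) − 1/(98.3) = 0.03149, so d_i1 = 31.75 cm.
The intermediate image is 31.75 cm to the right of lens 1, which is 70.0 − (31.75) = 38.25 cm to the left of lens 2, so d_o2 = +38.25 cm.
Lens 2: 1/d_i2 = 1/f₂ − 1/d_o2 = 1/(30.1) − 1/(38.25) = 0.007079, so d_i2 = 141 cm.
The final image is real, 141 cm to the right of lens 2 (overall magnification ≈ 1.2).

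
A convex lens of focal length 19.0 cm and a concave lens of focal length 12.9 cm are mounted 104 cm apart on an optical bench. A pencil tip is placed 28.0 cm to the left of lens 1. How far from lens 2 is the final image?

10.0 cm

Lens 1: 1/d_i1 = 1/f₁ − 1/d_o1 = 1/(19.0) − 1/(28.0) = 0.01692, so d_i1 = 59.11 cm.
The intermediate image is 59.11 cm to the right of lens 1, which is 104 − (59.11) = 44.89 cm to the left of lens 2, so d_o2 = +44.89 cm.
Lens 2 is diverging, so f₂ = −12.9 cm.
Lens 2: 1/d_i2 = 1/f₂ − 1/d_o2 = 1/(-12.9) − 1/(44.89) = -0.09980, so d_i2 = -10.0 cm.
The final image is virtual, 10.0 cm to the left of lens 2 (overall magnification ≈ -0.47).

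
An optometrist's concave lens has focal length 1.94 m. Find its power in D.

P = -0.515 D

For a concave lens, f = −1.94 m.
P = 1/f = 1/(-1.94 m) = -0.515 D.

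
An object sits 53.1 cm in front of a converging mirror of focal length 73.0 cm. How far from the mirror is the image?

195 cm

Mirror equation: 1/d_i = 1/f − 1/d_o = 1/(73.00) − 1/(53.1) = 0.01370 − 0.01883 = -0.005134, so d_i = -195 cm.
The image is virtual, upright and enlarged, behind the mirror.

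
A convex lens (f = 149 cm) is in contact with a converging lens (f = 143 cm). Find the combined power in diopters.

P₁ = 1/f₁ = 1/(1.49 m) = +0.6711 D; P₂ = 1/f₂ = 1/(1.43 m) = +0.6993 D.
For thin lenses in contact, P = P₁ + P₂ = (+0.6711) + (+0.6993) = +1.37 D.

P = +1.37 D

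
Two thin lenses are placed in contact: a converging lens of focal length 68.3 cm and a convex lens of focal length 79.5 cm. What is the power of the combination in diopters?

P₁ = 1/f₁ = 1/(0.683 m) = +1.464 D; P₂ = 1/f₂ = 1/(0.795 m) = +1.258 D.
For thin lenses in contact, P = P₁ + P₂ = (+1.464) + (+1.258) = +2.72 D.

P = +2.72 D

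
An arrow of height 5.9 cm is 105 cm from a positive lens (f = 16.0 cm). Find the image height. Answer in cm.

1.06 cm

1/d_i = 1/f − 1/d_o = 1/(16.00) − 1/(105) = 0.05298, so d_i = 18.88 cm.
m = −d_i/d_o = -0.1798.
|h_i| = |m|·h_o = 0.1798 × 5.9 = 1.06 cm. The image is real, inverted and reduced, on the far side of the lens.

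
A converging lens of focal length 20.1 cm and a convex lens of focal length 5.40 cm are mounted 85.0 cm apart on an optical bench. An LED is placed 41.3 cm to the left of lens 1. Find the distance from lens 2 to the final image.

6.12 cm

Lens 1: 1/d_i1 = 1/f₁ − 1/d_o1 = 1/(20.1) − 1/(41.3) = 0.02554, so d_i1 = 39.16 cm.
The intermediate image is 39.16 cm to the right of lens 1, which is 85.0 − (39.16) = 45.84 cm to the left of lens 2, so d_o2 = +45.84 cm.
Lens 2: 1/d_i2 = 1/f₂ − 1/d_o2 = 1/(5.40) − 1/(45.84) = 0.1634, so d_i2 = 6.12 cm.
The final image is real, 6.12 cm to the right of lens 2 (overall magnification ≈ 0.13).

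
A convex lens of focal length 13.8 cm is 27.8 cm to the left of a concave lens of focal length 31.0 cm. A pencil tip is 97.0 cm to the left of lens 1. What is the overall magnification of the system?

Lens 1: 1/d_i1 = 1/(13.8) − 1/(97.0) = 0.06215, so d_i1 = 16.09 cm; m₁ = −d_i1/d_o1 = -0.1659.
d_o2 = 27.8 − (16.09) = 11.71 cm.
f₂ = −31.0 cm (diverging).
Lens 2: 1/d_i2 = 1/(-31.0) − 1/(11.71) = -0.1177, so d_i2 = -8.499 cm; m₂ = −d_i2/d_o2 = +0.7258.
m = m₁·m₂ = (-0.1659)(+0.7258) = -0.120.

m = -0.120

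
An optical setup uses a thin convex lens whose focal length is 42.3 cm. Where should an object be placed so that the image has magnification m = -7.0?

m = −d_i/d_o ⇒ d_i = −m·d_o.
1/f = 1/d_o + 1/d_i = 1/d_o − 1/(m·d_o) = (1 − 1/m)/d_o, so d_o = f(1 − 1/m) = (42.30)(1 − 1/(-7.0)) = 48.3 cm.

48.3 cm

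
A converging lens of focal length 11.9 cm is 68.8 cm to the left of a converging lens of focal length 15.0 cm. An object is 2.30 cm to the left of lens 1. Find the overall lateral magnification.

m = -0.328

Lens 1: 1/d_i1 = 1/(11.9) − 1/(2.30) = -0.3507, so d_i1 = -2.851 cm; m₁ = −d_i1/d_o1 = +1.240.
d_o2 = 68.8 − (-2.851) = 71.65 cm.
Lens 2: 1/d_i2 = 1/(15.0) − 1/(71.65) = 0.05271, so d_i2 = 18.97 cm; m₂ = −d_i2/d_o2 = -0.2648.
m = m₁·m₂ = (+1.240)(-0.2648) = -0.328.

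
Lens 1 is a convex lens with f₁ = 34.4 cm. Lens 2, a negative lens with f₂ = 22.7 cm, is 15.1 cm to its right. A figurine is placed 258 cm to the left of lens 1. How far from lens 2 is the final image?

295 cm

Lens 1: 1/d_i1 = 1/f₁ − 1/d_o1 = 1/(34.4) − 1/(258) = 0.02519, so d_i1 = 39.69 cm.
The intermediate image is 39.69 cm to the right of lens 1, which lies 24.59 cm to the right of lens 2 — a virtual object — so d_o2 = −24.59 cm.
Lens 2 is diverging, so f₂ = −22.7 cm.
Lens 2: 1/d_i2 = 1/f₂ − 1/d_o2 = 1/(-22.7) − 1/(-24.59) = -0.003386, so d_i2 = -295 cm.
The final image is virtual, 295 cm to the left of lens 2 (overall magnification ≈ 1.8).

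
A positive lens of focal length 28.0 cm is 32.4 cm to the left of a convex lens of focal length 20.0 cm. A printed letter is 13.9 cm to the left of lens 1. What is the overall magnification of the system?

m = -0.993

Lens 1: 1/d_i1 = 1/(28.0) − 1/(13.9) = -0.03623, so d_i1 = -27.60 cm; m₁ = −d_i1/d_o1 = +1.986.
d_o2 = 32.4 − (-27.60) = 60.00 cm.
Lens 2: 1/d_i2 = 1/(20.0) − 1/(60.00) = 0.03333, so d_i2 = 30.00 cm; m₂ = −d_i2/d_o2 = -0.5000.
m = m₁·m₂ = (+1.986)(-0.5000) = -0.993.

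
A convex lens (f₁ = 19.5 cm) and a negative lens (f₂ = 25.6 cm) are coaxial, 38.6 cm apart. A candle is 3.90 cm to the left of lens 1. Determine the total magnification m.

m = +0.463

Lens 1: 1/d_i1 = 1/(19.5) − 1/(3.90) = -0.2051, so d_i1 = -4.875 cm; m₁ = −d_i1/d_o1 = +1.250.
d_o2 = 38.6 − (-4.875) = 43.48 cm.
f₂ = −25.6 cm (diverging).
Lens 2: 1/d_i2 = 1/(-25.6) − 1/(43.48) = -0.06206, so d_i2 = -16.11 cm; m₂ = −d_i2/d_o2 = +0.3706.
m = m₁·m₂ = (+1.250)(+0.3706) = +0.463.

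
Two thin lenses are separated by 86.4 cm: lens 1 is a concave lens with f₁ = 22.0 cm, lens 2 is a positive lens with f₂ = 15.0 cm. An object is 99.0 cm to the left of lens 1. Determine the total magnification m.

m = -0.0305

f₁ = −22.0 cm (diverging).
Lens 1: 1/d_i1 = 1/(-22.0) − 1/(99.0) = -0.05556, so d_i1 = -18.00 cm; m₁ = −d_i1/d_o1 = +0.1818.
d_o2 = 86.4 − (-18.00) = 104.4 cm.
Lens 2: 1/d_i2 = 1/(15.0) − 1/(104.4) = 0.05709, so d_i2 = 17.52 cm; m₂ = −d_i2/d_o2 = -0.1678.
m = m₁·m₂ = (+0.1818)(-0.1678) = -0.0305.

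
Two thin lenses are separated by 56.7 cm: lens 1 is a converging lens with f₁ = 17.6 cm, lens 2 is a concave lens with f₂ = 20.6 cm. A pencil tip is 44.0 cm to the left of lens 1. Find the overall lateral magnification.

Lens 1: 1/d_i1 = 1/(17.6) − 1/(44.0) = 0.03409, so d_i1 = 29.33 cm; m₁ = −d_i1/d_o1 = -0.6666.
d_o2 = 56.7 − (29.33) = 27.37 cm.
f₂ = −20.6 cm (diverging).
Lens 2: 1/d_i2 = 1/(-20.6) − 1/(27.37) = -0.08508, so d_i2 = -11.75 cm; m₂ = −d_i2/d_o2 = +0.4294.
m = m₁·m₂ = (-0.6666)(+0.4294) = -0.286.

m = -0.286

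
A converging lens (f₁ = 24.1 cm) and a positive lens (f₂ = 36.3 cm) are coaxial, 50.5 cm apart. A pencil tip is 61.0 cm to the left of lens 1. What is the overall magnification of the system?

Lens 1: 1/d_i1 = 1/(24.1) − 1/(61.0) = 0.02510, so d_i1 = 39.84 cm; m₁ = −d_i1/d_o1 = -0.6531.
d_o2 = 50.5 − (39.84) = 10.66 cm.
Lens 2: 1/d_i2 = 1/(36.3) − 1/(10.66) = -0.06626, so d_i2 = -15.09 cm; m₂ = −d_i2/d_o2 = +1.416.
m = m₁·m₂ = (-0.6531)(+1.416) = -0.925.

m = -0.925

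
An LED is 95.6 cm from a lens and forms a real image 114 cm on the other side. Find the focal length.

Real image ⇒ d_i = +114 cm.
1/f = 1/d_o + 1/d_i = 1/(95.6) + 1/(114) = 0.01923, so f = 52.0 cm.
Since f is positive, the lens is converging.

f = 52.0 cm (converging)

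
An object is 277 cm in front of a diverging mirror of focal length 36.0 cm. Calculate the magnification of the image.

m = +0.115

For a diverging mirror, f = -36.0 cm.
1/d_i = 1/f − 1/d_o = 1/(-36.00) − 1/(277) = -0.03139, so d_i = -31.86 cm.
m = −d_i/d_o = −(-31.86)/(277) = +0.115.
The image is virtual, upright and reduced, behind the mirror.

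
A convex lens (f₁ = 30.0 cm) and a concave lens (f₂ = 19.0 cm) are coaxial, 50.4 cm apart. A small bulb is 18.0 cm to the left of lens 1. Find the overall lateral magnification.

Lens 1: 1/d_i1 = 1/(30.0) − 1/(18.0) = -0.02222, so d_i1 = -45.00 cm; m₁ = −d_i1/d_o1 = +2.500.
d_o2 = 50.4 − (-45.00) = 95.40 cm.
f₂ = −19.0 cm (diverging).
Lens 2: 1/d_i2 = 1/(-19.0) − 1/(95.40) = -0.06311, so d_i2 = -15.84 cm; m₂ = −d_i2/d_o2 = +0.1661.
m = m₁·m₂ = (+2.500)(+0.1661) = +0.415.

m = +0.415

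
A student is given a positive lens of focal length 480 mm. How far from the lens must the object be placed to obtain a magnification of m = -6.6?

553 mm

m = −d_i/d_o ⇒ d_i = −m·d_o.
1/f = 1/d_o + 1/d_i = 1/d_o − 1/(m·d_o) = (1 − 1/m)/d_o, so d_o = f(1 − 1/m) = (480.0)(1 − 1/(-6.6)) = 553 mm.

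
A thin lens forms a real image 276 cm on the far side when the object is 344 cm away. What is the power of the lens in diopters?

d_i = +276 cm.
1/f = 1/d_o + 1/d_i = 1/(344) + 1/(276) = 0.006530 cm⁻¹.
f = 153.1 cm = 1.531 m, so P = 1/f = +0.653 D.

P = +0.653 D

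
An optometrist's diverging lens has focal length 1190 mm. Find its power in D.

For a diverging lens, f = −1190 mm.
f = -119 cm = -1.19 m.
P = 1/f = 1/(-1.19 m) = -0.840 D.

P = -0.840 D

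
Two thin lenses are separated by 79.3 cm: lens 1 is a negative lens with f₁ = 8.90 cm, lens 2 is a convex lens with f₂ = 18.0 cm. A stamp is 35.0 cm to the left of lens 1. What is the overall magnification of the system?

f₁ = −8.90 cm (diverging).
Lens 1: 1/d_i1 = 1/(-8.90) − 1/(35.0) = -0.1409, so d_i1 = -7.096 cm; m₁ = −d_i1/d_o1 = +0.2027.
d_o2 = 79.3 − (-7.096) = 86.40 cm.
Lens 2: 1/d_i2 = 1/(18.0) − 1/(86.40) = 0.04398, so d_i2 = 22.74 cm; m₂ = −d_i2/d_o2 = -0.2632.
m = m₁·m₂ = (+0.2027)(-0.2632) = -0.0534.

m = -0.0534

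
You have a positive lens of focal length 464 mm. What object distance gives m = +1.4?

133 mm

m = −d_i/d_o ⇒ d_i = −m·d_o.
1/f = 1/d_o + 1/d_i = 1/d_o − 1/(m·d_o) = (1 − 1/m)/d_o, so d_o = f(1 − 1/m) = (464.0)(1 − 1/(+1.4)) = 133 mm.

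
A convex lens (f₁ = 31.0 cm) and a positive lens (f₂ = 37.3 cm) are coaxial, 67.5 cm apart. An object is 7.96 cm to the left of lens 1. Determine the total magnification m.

Lens 1: 1/d_i1 = 1/(31.0) − 1/(7.96) = -0.09337, so d_i1 = -10.71 cm; m₁ = −d_i1/d_o1 = +1.345.
d_o2 = 67.5 − (-10.71) = 78.21 cm.
Lens 2: 1/d_i2 = 1/(37.3) − 1/(78.21) = 0.01402, so d_i2 = 71.31 cm; m₂ = −d_i2/d_o2 = -0.9118.
m = m₁·m₂ = (+1.345)(-0.9118) = -1.23.

m = -1.23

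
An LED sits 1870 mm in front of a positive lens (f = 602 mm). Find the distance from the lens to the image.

Thin-lens equation: 1/v = 1/f − 1/u = 1/(602.0) − 1/(1870) = 0.001661 − 0.0005348 = 0.001126, so v = 888 mm.
The image is real, inverted and reduced, on the far side of the lens.

888 mm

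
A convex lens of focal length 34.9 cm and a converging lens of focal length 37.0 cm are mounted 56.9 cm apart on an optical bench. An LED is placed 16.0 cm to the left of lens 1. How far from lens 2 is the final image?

64.7 cm

Lens 1: 1/d_i1 = 1/f₁ − 1/d_o1 = 1/(34.9) − 1/(16.0) = -0.03385, so d_i1 = -29.54 cm.
The intermediate image is 29.54 cm to the left of lens 1 (virtual), which is 56.9 − (-29.54) = 86.44 cm to the left of lens 2, so d_o2 = +86.44 cm.
Lens 2: 1/d_i2 = 1/f₂ − 1/d_o2 = 1/(37.0) − 1/(86.44) = 0.01546, so d_i2 = 64.7 cm.
The final image is real, 64.7 cm to the right of lens 2 (overall magnification ≈ -1.4).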